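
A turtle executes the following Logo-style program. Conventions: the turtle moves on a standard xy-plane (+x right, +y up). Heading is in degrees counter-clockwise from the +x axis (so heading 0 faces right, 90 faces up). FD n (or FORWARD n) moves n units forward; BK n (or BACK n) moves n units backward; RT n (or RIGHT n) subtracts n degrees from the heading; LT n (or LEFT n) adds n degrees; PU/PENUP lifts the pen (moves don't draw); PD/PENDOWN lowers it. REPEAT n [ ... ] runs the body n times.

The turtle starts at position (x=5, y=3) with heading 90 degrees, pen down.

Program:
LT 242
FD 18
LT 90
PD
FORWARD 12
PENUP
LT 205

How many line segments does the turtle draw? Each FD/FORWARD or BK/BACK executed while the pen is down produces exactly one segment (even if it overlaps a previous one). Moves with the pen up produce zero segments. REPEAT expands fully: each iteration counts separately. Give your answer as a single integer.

Answer: 2

Derivation:
Executing turtle program step by step:
Start: pos=(5,3), heading=90, pen down
LT 242: heading 90 -> 332
FD 18: (5,3) -> (20.893,-5.45) [heading=332, draw]
LT 90: heading 332 -> 62
PD: pen down
FD 12: (20.893,-5.45) -> (26.527,5.145) [heading=62, draw]
PU: pen up
LT 205: heading 62 -> 267
Final: pos=(26.527,5.145), heading=267, 2 segment(s) drawn
Segments drawn: 2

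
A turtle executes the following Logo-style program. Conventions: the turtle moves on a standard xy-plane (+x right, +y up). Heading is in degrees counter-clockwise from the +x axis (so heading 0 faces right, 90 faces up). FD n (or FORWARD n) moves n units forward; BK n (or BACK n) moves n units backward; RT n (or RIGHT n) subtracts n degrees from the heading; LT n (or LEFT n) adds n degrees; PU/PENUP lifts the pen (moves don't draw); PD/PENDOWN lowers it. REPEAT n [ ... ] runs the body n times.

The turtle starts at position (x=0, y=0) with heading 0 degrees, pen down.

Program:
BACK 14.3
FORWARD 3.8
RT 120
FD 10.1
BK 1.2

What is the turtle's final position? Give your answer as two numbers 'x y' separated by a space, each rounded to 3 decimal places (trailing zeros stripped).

Executing turtle program step by step:
Start: pos=(0,0), heading=0, pen down
BK 14.3: (0,0) -> (-14.3,0) [heading=0, draw]
FD 3.8: (-14.3,0) -> (-10.5,0) [heading=0, draw]
RT 120: heading 0 -> 240
FD 10.1: (-10.5,0) -> (-15.55,-8.747) [heading=240, draw]
BK 1.2: (-15.55,-8.747) -> (-14.95,-7.708) [heading=240, draw]
Final: pos=(-14.95,-7.708), heading=240, 4 segment(s) drawn

Answer: -14.95 -7.708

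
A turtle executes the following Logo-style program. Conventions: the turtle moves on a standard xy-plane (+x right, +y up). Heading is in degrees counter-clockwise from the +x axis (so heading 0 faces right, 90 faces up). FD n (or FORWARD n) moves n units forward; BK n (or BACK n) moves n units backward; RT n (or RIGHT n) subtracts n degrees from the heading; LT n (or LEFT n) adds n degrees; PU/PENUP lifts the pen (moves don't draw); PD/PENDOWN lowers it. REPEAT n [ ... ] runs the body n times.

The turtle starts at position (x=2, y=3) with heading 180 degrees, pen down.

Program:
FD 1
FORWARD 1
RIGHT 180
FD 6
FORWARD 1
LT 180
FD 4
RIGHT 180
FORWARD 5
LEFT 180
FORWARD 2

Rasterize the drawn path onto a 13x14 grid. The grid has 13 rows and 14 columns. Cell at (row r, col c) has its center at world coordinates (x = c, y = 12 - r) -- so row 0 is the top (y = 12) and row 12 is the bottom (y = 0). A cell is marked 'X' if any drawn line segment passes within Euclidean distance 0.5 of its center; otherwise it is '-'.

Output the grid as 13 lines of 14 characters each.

Answer: --------------
--------------
--------------
--------------
--------------
--------------
--------------
--------------
--------------
XXXXXXXXX-----
--------------
--------------
--------------

Derivation:
Segment 0: (2,3) -> (1,3)
Segment 1: (1,3) -> (0,3)
Segment 2: (0,3) -> (6,3)
Segment 3: (6,3) -> (7,3)
Segment 4: (7,3) -> (3,3)
Segment 5: (3,3) -> (8,3)
Segment 6: (8,3) -> (6,3)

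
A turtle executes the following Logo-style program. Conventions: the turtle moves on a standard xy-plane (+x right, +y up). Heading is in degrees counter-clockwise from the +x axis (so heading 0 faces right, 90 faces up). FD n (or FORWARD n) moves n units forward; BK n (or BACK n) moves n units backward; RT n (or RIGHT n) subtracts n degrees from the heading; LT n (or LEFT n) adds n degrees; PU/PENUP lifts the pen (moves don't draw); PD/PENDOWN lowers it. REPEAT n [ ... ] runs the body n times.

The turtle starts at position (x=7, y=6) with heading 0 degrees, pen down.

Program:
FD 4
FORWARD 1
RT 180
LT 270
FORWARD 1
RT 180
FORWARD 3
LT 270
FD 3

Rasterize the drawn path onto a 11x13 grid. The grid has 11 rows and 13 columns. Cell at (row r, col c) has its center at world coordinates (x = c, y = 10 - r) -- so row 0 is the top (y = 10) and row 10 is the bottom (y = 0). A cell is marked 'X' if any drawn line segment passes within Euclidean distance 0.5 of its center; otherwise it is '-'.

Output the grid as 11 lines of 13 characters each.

Answer: -------------
-------------
-------------
------------X
-------XXXXXX
------------X
---------XXXX
-------------
-------------
-------------
-------------

Derivation:
Segment 0: (7,6) -> (11,6)
Segment 1: (11,6) -> (12,6)
Segment 2: (12,6) -> (12,7)
Segment 3: (12,7) -> (12,4)
Segment 4: (12,4) -> (9,4)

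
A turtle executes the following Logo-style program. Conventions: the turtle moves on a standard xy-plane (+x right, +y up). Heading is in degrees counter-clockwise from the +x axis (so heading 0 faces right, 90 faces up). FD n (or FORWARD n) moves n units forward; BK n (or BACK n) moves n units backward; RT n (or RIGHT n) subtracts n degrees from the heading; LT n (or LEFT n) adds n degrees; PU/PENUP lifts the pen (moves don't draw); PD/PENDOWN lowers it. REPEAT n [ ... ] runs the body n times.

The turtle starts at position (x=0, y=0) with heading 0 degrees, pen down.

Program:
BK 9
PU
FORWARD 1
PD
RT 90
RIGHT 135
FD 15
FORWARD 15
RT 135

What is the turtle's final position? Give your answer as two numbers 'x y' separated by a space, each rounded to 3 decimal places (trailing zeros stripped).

Answer: -29.213 21.213

Derivation:
Executing turtle program step by step:
Start: pos=(0,0), heading=0, pen down
BK 9: (0,0) -> (-9,0) [heading=0, draw]
PU: pen up
FD 1: (-9,0) -> (-8,0) [heading=0, move]
PD: pen down
RT 90: heading 0 -> 270
RT 135: heading 270 -> 135
FD 15: (-8,0) -> (-18.607,10.607) [heading=135, draw]
FD 15: (-18.607,10.607) -> (-29.213,21.213) [heading=135, draw]
RT 135: heading 135 -> 0
Final: pos=(-29.213,21.213), heading=0, 3 segment(s) drawn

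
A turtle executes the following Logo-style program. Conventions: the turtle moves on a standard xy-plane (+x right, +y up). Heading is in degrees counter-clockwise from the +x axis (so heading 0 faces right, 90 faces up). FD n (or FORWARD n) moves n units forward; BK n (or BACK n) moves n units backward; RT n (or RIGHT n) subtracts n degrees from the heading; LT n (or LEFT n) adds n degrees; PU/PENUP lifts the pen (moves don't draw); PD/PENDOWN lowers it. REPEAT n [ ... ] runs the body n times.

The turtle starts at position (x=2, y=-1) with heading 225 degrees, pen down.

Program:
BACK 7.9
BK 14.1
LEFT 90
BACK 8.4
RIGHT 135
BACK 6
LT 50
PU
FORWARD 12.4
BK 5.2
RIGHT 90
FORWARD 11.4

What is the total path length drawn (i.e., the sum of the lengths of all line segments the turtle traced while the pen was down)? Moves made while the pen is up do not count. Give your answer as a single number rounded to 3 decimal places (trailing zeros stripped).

Executing turtle program step by step:
Start: pos=(2,-1), heading=225, pen down
BK 7.9: (2,-1) -> (7.586,4.586) [heading=225, draw]
BK 14.1: (7.586,4.586) -> (17.556,14.556) [heading=225, draw]
LT 90: heading 225 -> 315
BK 8.4: (17.556,14.556) -> (11.617,20.496) [heading=315, draw]
RT 135: heading 315 -> 180
BK 6: (11.617,20.496) -> (17.617,20.496) [heading=180, draw]
LT 50: heading 180 -> 230
PU: pen up
FD 12.4: (17.617,20.496) -> (9.646,10.997) [heading=230, move]
BK 5.2: (9.646,10.997) -> (12.989,14.981) [heading=230, move]
RT 90: heading 230 -> 140
FD 11.4: (12.989,14.981) -> (4.256,22.308) [heading=140, move]
Final: pos=(4.256,22.308), heading=140, 4 segment(s) drawn

Segment lengths:
  seg 1: (2,-1) -> (7.586,4.586), length = 7.9
  seg 2: (7.586,4.586) -> (17.556,14.556), length = 14.1
  seg 3: (17.556,14.556) -> (11.617,20.496), length = 8.4
  seg 4: (11.617,20.496) -> (17.617,20.496), length = 6
Total = 36.4

Answer: 36.4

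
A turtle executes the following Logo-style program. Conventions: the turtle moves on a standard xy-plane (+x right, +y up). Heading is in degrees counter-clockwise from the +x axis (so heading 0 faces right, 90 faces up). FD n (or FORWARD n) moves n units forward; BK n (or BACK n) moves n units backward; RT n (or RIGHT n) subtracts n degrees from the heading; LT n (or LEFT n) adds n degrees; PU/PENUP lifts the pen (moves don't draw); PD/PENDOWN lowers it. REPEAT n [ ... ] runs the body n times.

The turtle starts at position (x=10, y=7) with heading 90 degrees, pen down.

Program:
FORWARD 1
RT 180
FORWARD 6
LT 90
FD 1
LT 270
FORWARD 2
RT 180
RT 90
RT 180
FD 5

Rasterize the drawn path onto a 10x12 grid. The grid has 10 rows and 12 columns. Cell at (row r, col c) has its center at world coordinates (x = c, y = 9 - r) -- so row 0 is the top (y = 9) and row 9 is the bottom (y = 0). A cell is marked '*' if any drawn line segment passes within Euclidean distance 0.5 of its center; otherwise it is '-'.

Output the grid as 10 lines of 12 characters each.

Answer: ------------
----------*-
----------*-
----------*-
----------*-
----------*-
----------*-
----------**
-----------*
------******

Derivation:
Segment 0: (10,7) -> (10,8)
Segment 1: (10,8) -> (10,2)
Segment 2: (10,2) -> (11,2)
Segment 3: (11,2) -> (11,0)
Segment 4: (11,0) -> (6,-0)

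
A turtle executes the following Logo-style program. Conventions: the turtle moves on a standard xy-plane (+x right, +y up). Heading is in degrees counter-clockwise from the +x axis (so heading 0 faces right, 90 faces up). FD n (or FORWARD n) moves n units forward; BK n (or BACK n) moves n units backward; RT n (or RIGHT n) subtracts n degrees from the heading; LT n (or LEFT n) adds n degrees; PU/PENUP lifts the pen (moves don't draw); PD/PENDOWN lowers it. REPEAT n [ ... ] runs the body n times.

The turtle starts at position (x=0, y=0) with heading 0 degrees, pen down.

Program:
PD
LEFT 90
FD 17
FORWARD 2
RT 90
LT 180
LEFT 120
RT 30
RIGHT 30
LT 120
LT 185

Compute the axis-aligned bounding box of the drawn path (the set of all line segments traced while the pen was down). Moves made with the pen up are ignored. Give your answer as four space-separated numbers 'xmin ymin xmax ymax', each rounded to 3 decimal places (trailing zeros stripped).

Answer: 0 0 0 19

Derivation:
Executing turtle program step by step:
Start: pos=(0,0), heading=0, pen down
PD: pen down
LT 90: heading 0 -> 90
FD 17: (0,0) -> (0,17) [heading=90, draw]
FD 2: (0,17) -> (0,19) [heading=90, draw]
RT 90: heading 90 -> 0
LT 180: heading 0 -> 180
LT 120: heading 180 -> 300
RT 30: heading 300 -> 270
RT 30: heading 270 -> 240
LT 120: heading 240 -> 0
LT 185: heading 0 -> 185
Final: pos=(0,19), heading=185, 2 segment(s) drawn

Segment endpoints: x in {0, 0, 0}, y in {0, 17, 19}
xmin=0, ymin=0, xmax=0, ymax=19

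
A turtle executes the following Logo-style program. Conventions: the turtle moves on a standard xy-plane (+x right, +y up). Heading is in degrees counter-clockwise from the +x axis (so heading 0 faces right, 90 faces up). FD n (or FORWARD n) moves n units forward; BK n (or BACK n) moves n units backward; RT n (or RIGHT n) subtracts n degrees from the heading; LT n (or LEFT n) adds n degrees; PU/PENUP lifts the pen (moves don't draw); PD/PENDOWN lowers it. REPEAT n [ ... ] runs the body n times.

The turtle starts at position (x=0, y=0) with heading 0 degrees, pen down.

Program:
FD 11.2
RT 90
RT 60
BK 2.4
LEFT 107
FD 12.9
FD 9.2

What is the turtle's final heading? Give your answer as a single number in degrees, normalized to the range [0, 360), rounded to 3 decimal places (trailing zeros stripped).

Answer: 317

Derivation:
Executing turtle program step by step:
Start: pos=(0,0), heading=0, pen down
FD 11.2: (0,0) -> (11.2,0) [heading=0, draw]
RT 90: heading 0 -> 270
RT 60: heading 270 -> 210
BK 2.4: (11.2,0) -> (13.278,1.2) [heading=210, draw]
LT 107: heading 210 -> 317
FD 12.9: (13.278,1.2) -> (22.713,-7.598) [heading=317, draw]
FD 9.2: (22.713,-7.598) -> (29.441,-13.872) [heading=317, draw]
Final: pos=(29.441,-13.872), heading=317, 4 segment(s) drawn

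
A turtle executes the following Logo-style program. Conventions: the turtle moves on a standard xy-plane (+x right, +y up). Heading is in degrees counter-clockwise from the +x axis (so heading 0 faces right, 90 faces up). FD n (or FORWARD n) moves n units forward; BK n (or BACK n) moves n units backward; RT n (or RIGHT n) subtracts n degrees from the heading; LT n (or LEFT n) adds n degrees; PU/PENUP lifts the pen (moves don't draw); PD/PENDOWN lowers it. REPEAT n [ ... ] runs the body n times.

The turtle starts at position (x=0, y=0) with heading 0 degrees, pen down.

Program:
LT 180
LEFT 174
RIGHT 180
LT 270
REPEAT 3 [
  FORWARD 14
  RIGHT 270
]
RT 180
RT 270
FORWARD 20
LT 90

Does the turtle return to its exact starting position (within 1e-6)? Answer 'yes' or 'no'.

Executing turtle program step by step:
Start: pos=(0,0), heading=0, pen down
LT 180: heading 0 -> 180
LT 174: heading 180 -> 354
RT 180: heading 354 -> 174
LT 270: heading 174 -> 84
REPEAT 3 [
  -- iteration 1/3 --
  FD 14: (0,0) -> (1.463,13.923) [heading=84, draw]
  RT 270: heading 84 -> 174
  -- iteration 2/3 --
  FD 14: (1.463,13.923) -> (-12.46,15.387) [heading=174, draw]
  RT 270: heading 174 -> 264
  -- iteration 3/3 --
  FD 14: (-12.46,15.387) -> (-13.923,1.463) [heading=264, draw]
  RT 270: heading 264 -> 354
]
RT 180: heading 354 -> 174
RT 270: heading 174 -> 264
FD 20: (-13.923,1.463) -> (-16.014,-18.427) [heading=264, draw]
LT 90: heading 264 -> 354
Final: pos=(-16.014,-18.427), heading=354, 4 segment(s) drawn

Start position: (0, 0)
Final position: (-16.014, -18.427)
Distance = 24.413; >= 1e-6 -> NOT closed

Answer: no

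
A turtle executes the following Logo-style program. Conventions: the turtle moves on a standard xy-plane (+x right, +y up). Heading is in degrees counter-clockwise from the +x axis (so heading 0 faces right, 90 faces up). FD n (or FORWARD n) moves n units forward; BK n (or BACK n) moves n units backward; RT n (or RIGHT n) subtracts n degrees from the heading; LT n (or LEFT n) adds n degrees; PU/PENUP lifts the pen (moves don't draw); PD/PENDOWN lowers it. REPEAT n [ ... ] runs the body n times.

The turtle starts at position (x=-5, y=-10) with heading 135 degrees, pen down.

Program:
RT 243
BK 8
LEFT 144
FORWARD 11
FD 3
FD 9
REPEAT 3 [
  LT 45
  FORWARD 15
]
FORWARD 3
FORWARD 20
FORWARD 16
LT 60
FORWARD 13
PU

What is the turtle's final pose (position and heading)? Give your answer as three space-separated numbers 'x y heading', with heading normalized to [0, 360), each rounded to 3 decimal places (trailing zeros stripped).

Executing turtle program step by step:
Start: pos=(-5,-10), heading=135, pen down
RT 243: heading 135 -> 252
BK 8: (-5,-10) -> (-2.528,-2.392) [heading=252, draw]
LT 144: heading 252 -> 36
FD 11: (-2.528,-2.392) -> (6.371,4.074) [heading=36, draw]
FD 3: (6.371,4.074) -> (8.798,5.837) [heading=36, draw]
FD 9: (8.798,5.837) -> (16.08,11.128) [heading=36, draw]
REPEAT 3 [
  -- iteration 1/3 --
  LT 45: heading 36 -> 81
  FD 15: (16.08,11.128) -> (18.426,25.943) [heading=81, draw]
  -- iteration 2/3 --
  LT 45: heading 81 -> 126
  FD 15: (18.426,25.943) -> (9.609,38.078) [heading=126, draw]
  -- iteration 3/3 --
  LT 45: heading 126 -> 171
  FD 15: (9.609,38.078) -> (-5.206,40.425) [heading=171, draw]
]
FD 3: (-5.206,40.425) -> (-8.169,40.894) [heading=171, draw]
FD 20: (-8.169,40.894) -> (-27.923,44.023) [heading=171, draw]
FD 16: (-27.923,44.023) -> (-43.726,46.526) [heading=171, draw]
LT 60: heading 171 -> 231
FD 13: (-43.726,46.526) -> (-51.907,36.423) [heading=231, draw]
PU: pen up
Final: pos=(-51.907,36.423), heading=231, 11 segment(s) drawn

Answer: -51.907 36.423 231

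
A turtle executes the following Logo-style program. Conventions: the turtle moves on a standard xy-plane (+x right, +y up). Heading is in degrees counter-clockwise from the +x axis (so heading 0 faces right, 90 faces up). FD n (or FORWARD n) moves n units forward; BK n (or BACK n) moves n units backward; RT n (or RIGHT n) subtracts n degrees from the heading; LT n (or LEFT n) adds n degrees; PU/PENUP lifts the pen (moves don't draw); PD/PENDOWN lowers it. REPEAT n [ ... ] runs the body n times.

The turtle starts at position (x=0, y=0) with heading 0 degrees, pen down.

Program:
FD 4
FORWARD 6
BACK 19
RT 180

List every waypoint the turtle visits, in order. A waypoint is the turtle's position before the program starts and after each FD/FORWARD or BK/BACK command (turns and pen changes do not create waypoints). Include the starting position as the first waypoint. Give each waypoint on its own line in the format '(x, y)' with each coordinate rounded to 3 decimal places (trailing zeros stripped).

Executing turtle program step by step:
Start: pos=(0,0), heading=0, pen down
FD 4: (0,0) -> (4,0) [heading=0, draw]
FD 6: (4,0) -> (10,0) [heading=0, draw]
BK 19: (10,0) -> (-9,0) [heading=0, draw]
RT 180: heading 0 -> 180
Final: pos=(-9,0), heading=180, 3 segment(s) drawn
Waypoints (4 total):
(0, 0)
(4, 0)
(10, 0)
(-9, 0)

Answer: (0, 0)
(4, 0)
(10, 0)
(-9, 0)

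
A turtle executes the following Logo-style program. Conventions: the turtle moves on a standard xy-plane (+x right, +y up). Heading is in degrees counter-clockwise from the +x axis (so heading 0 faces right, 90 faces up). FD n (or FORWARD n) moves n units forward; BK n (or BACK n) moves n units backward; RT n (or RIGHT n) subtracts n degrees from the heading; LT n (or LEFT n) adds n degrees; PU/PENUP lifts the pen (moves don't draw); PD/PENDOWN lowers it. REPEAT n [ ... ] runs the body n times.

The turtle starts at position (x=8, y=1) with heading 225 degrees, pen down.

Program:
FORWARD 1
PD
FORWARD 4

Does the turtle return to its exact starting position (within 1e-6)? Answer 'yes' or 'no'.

Executing turtle program step by step:
Start: pos=(8,1), heading=225, pen down
FD 1: (8,1) -> (7.293,0.293) [heading=225, draw]
PD: pen down
FD 4: (7.293,0.293) -> (4.464,-2.536) [heading=225, draw]
Final: pos=(4.464,-2.536), heading=225, 2 segment(s) drawn

Start position: (8, 1)
Final position: (4.464, -2.536)
Distance = 5; >= 1e-6 -> NOT closed

Answer: no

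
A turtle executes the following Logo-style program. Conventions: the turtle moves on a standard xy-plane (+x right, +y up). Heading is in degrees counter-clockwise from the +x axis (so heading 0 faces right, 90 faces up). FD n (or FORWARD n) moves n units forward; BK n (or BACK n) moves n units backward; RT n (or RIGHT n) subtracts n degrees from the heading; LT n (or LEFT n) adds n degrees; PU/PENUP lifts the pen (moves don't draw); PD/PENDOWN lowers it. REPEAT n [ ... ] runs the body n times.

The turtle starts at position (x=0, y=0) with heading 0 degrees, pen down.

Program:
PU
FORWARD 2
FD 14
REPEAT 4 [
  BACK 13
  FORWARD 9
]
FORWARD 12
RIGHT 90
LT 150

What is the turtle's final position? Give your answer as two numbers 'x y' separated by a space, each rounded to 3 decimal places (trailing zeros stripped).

Answer: 12 0

Derivation:
Executing turtle program step by step:
Start: pos=(0,0), heading=0, pen down
PU: pen up
FD 2: (0,0) -> (2,0) [heading=0, move]
FD 14: (2,0) -> (16,0) [heading=0, move]
REPEAT 4 [
  -- iteration 1/4 --
  BK 13: (16,0) -> (3,0) [heading=0, move]
  FD 9: (3,0) -> (12,0) [heading=0, move]
  -- iteration 2/4 --
  BK 13: (12,0) -> (-1,0) [heading=0, move]
  FD 9: (-1,0) -> (8,0) [heading=0, move]
  -- iteration 3/4 --
  BK 13: (8,0) -> (-5,0) [heading=0, move]
  FD 9: (-5,0) -> (4,0) [heading=0, move]
  -- iteration 4/4 --
  BK 13: (4,0) -> (-9,0) [heading=0, move]
  FD 9: (-9,0) -> (0,0) [heading=0, move]
]
FD 12: (0,0) -> (12,0) [heading=0, move]
RT 90: heading 0 -> 270
LT 150: heading 270 -> 60
Final: pos=(12,0), heading=60, 0 segment(s) drawn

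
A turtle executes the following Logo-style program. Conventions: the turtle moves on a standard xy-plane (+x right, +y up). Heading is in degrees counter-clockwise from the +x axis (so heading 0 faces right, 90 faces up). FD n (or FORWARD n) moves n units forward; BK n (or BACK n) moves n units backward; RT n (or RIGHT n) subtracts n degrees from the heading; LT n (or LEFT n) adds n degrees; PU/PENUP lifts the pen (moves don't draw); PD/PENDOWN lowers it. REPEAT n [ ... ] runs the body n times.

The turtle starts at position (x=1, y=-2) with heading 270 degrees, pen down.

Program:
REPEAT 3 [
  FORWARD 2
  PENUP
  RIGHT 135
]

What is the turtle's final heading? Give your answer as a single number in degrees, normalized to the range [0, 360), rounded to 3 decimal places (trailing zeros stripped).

Answer: 225

Derivation:
Executing turtle program step by step:
Start: pos=(1,-2), heading=270, pen down
REPEAT 3 [
  -- iteration 1/3 --
  FD 2: (1,-2) -> (1,-4) [heading=270, draw]
  PU: pen up
  RT 135: heading 270 -> 135
  -- iteration 2/3 --
  FD 2: (1,-4) -> (-0.414,-2.586) [heading=135, move]
  PU: pen up
  RT 135: heading 135 -> 0
  -- iteration 3/3 --
  FD 2: (-0.414,-2.586) -> (1.586,-2.586) [heading=0, move]
  PU: pen up
  RT 135: heading 0 -> 225
]
Final: pos=(1.586,-2.586), heading=225, 1 segment(s) drawn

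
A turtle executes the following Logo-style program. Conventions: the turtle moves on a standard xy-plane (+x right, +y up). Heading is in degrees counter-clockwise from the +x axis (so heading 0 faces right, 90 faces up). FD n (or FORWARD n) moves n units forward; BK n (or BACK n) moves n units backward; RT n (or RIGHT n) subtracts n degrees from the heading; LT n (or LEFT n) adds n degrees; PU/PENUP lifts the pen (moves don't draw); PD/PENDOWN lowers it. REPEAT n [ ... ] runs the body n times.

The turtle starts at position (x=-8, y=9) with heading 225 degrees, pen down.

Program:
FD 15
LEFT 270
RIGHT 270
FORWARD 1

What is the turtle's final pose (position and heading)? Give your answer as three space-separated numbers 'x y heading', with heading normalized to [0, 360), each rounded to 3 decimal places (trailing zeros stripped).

Executing turtle program step by step:
Start: pos=(-8,9), heading=225, pen down
FD 15: (-8,9) -> (-18.607,-1.607) [heading=225, draw]
LT 270: heading 225 -> 135
RT 270: heading 135 -> 225
FD 1: (-18.607,-1.607) -> (-19.314,-2.314) [heading=225, draw]
Final: pos=(-19.314,-2.314), heading=225, 2 segment(s) drawn

Answer: -19.314 -2.314 225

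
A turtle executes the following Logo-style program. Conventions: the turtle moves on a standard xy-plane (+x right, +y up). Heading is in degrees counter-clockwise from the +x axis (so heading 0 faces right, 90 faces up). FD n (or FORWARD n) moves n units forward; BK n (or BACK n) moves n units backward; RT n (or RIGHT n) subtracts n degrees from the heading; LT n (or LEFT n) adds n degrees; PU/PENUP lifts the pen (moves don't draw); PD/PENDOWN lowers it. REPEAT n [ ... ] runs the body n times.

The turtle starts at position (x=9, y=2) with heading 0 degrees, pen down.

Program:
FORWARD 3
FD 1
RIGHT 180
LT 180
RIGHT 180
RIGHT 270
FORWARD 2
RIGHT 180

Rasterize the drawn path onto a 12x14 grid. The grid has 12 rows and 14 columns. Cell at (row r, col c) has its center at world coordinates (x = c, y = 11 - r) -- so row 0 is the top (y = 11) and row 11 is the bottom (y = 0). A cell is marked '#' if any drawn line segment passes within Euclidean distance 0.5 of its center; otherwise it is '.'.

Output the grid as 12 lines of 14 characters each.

Answer: ..............
..............
..............
..............
..............
..............
..............
..............
..............
.........#####
.............#
.............#

Derivation:
Segment 0: (9,2) -> (12,2)
Segment 1: (12,2) -> (13,2)
Segment 2: (13,2) -> (13,0)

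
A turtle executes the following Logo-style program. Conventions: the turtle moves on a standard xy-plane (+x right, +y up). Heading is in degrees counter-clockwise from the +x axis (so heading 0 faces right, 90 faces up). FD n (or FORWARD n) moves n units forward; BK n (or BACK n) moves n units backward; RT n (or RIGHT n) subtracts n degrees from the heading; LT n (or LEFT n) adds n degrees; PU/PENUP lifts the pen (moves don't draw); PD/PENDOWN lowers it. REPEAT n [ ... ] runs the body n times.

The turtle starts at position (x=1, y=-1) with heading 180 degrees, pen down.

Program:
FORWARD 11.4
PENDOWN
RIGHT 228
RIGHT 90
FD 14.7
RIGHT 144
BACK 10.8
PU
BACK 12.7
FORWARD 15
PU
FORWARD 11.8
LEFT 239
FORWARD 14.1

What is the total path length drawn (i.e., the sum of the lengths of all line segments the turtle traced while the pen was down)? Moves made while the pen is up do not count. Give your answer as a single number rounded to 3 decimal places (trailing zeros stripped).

Executing turtle program step by step:
Start: pos=(1,-1), heading=180, pen down
FD 11.4: (1,-1) -> (-10.4,-1) [heading=180, draw]
PD: pen down
RT 228: heading 180 -> 312
RT 90: heading 312 -> 222
FD 14.7: (-10.4,-1) -> (-21.324,-10.836) [heading=222, draw]
RT 144: heading 222 -> 78
BK 10.8: (-21.324,-10.836) -> (-23.57,-21.4) [heading=78, draw]
PU: pen up
BK 12.7: (-23.57,-21.4) -> (-26.21,-33.823) [heading=78, move]
FD 15: (-26.21,-33.823) -> (-23.091,-19.15) [heading=78, move]
PU: pen up
FD 11.8: (-23.091,-19.15) -> (-20.638,-7.608) [heading=78, move]
LT 239: heading 78 -> 317
FD 14.1: (-20.638,-7.608) -> (-10.326,-17.225) [heading=317, move]
Final: pos=(-10.326,-17.225), heading=317, 3 segment(s) drawn

Segment lengths:
  seg 1: (1,-1) -> (-10.4,-1), length = 11.4
  seg 2: (-10.4,-1) -> (-21.324,-10.836), length = 14.7
  seg 3: (-21.324,-10.836) -> (-23.57,-21.4), length = 10.8
Total = 36.9

Answer: 36.9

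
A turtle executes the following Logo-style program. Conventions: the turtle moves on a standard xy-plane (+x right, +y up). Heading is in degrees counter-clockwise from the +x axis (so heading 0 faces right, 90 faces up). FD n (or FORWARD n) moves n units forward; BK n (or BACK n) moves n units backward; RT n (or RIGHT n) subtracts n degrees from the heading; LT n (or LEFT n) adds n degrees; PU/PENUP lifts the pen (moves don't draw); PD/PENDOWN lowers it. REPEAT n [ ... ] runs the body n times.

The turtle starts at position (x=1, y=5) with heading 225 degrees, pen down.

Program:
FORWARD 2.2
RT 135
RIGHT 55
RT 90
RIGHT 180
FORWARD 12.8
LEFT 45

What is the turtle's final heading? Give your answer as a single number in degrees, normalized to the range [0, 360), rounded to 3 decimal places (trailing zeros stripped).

Executing turtle program step by step:
Start: pos=(1,5), heading=225, pen down
FD 2.2: (1,5) -> (-0.556,3.444) [heading=225, draw]
RT 135: heading 225 -> 90
RT 55: heading 90 -> 35
RT 90: heading 35 -> 305
RT 180: heading 305 -> 125
FD 12.8: (-0.556,3.444) -> (-7.897,13.93) [heading=125, draw]
LT 45: heading 125 -> 170
Final: pos=(-7.897,13.93), heading=170, 2 segment(s) drawn

Answer: 170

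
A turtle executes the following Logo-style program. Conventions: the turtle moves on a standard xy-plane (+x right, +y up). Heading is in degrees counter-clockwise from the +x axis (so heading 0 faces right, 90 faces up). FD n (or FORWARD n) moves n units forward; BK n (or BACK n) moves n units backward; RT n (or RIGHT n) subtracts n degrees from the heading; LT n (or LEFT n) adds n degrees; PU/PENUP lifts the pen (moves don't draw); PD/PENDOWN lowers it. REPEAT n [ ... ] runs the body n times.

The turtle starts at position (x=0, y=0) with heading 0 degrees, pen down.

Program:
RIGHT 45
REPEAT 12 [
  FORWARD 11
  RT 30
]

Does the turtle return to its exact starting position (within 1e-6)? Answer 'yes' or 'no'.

Answer: yes

Derivation:
Executing turtle program step by step:
Start: pos=(0,0), heading=0, pen down
RT 45: heading 0 -> 315
REPEAT 12 [
  -- iteration 1/12 --
  FD 11: (0,0) -> (7.778,-7.778) [heading=315, draw]
  RT 30: heading 315 -> 285
  -- iteration 2/12 --
  FD 11: (7.778,-7.778) -> (10.625,-18.403) [heading=285, draw]
  RT 30: heading 285 -> 255
  -- iteration 3/12 --
  FD 11: (10.625,-18.403) -> (7.778,-29.029) [heading=255, draw]
  RT 30: heading 255 -> 225
  -- iteration 4/12 --
  FD 11: (7.778,-29.029) -> (0,-36.807) [heading=225, draw]
  RT 30: heading 225 -> 195
  -- iteration 5/12 --
  FD 11: (0,-36.807) -> (-10.625,-39.654) [heading=195, draw]
  RT 30: heading 195 -> 165
  -- iteration 6/12 --
  FD 11: (-10.625,-39.654) -> (-21.25,-36.807) [heading=165, draw]
  RT 30: heading 165 -> 135
  -- iteration 7/12 --
  FD 11: (-21.25,-36.807) -> (-29.029,-29.029) [heading=135, draw]
  RT 30: heading 135 -> 105
  -- iteration 8/12 --
  FD 11: (-29.029,-29.029) -> (-31.876,-18.403) [heading=105, draw]
  RT 30: heading 105 -> 75
  -- iteration 9/12 --
  FD 11: (-31.876,-18.403) -> (-29.029,-7.778) [heading=75, draw]
  RT 30: heading 75 -> 45
  -- iteration 10/12 --
  FD 11: (-29.029,-7.778) -> (-21.25,0) [heading=45, draw]
  RT 30: heading 45 -> 15
  -- iteration 11/12 --
  FD 11: (-21.25,0) -> (-10.625,2.847) [heading=15, draw]
  RT 30: heading 15 -> 345
  -- iteration 12/12 --
  FD 11: (-10.625,2.847) -> (0,0) [heading=345, draw]
  RT 30: heading 345 -> 315
]
Final: pos=(0,0), heading=315, 12 segment(s) drawn

Start position: (0, 0)
Final position: (0, 0)
Distance = 0; < 1e-6 -> CLOSED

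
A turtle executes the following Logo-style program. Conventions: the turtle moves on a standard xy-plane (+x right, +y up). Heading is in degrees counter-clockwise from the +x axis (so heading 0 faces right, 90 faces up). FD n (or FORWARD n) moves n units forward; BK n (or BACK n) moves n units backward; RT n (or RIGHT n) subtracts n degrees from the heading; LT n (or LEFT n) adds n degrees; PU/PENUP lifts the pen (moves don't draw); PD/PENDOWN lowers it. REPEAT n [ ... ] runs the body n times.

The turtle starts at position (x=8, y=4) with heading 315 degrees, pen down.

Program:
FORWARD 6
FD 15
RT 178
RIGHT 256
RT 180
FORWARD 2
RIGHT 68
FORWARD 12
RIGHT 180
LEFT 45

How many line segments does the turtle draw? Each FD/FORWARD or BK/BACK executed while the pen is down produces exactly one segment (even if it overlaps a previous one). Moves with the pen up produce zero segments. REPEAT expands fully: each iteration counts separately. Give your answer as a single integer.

Executing turtle program step by step:
Start: pos=(8,4), heading=315, pen down
FD 6: (8,4) -> (12.243,-0.243) [heading=315, draw]
FD 15: (12.243,-0.243) -> (22.849,-10.849) [heading=315, draw]
RT 178: heading 315 -> 137
RT 256: heading 137 -> 241
RT 180: heading 241 -> 61
FD 2: (22.849,-10.849) -> (23.819,-9.1) [heading=61, draw]
RT 68: heading 61 -> 353
FD 12: (23.819,-9.1) -> (35.729,-10.562) [heading=353, draw]
RT 180: heading 353 -> 173
LT 45: heading 173 -> 218
Final: pos=(35.729,-10.562), heading=218, 4 segment(s) drawn
Segments drawn: 4

Answer: 4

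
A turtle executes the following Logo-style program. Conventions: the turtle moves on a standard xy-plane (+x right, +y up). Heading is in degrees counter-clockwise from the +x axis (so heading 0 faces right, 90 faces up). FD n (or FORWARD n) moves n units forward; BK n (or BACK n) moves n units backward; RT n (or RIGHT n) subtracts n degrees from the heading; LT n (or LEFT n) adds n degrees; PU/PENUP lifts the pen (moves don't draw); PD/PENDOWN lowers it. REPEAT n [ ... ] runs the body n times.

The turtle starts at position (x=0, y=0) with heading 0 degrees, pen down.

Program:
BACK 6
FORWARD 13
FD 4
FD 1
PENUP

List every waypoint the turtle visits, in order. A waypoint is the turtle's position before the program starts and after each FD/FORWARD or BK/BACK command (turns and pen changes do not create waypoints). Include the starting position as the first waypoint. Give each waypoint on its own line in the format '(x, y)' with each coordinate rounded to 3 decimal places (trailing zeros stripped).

Executing turtle program step by step:
Start: pos=(0,0), heading=0, pen down
BK 6: (0,0) -> (-6,0) [heading=0, draw]
FD 13: (-6,0) -> (7,0) [heading=0, draw]
FD 4: (7,0) -> (11,0) [heading=0, draw]
FD 1: (11,0) -> (12,0) [heading=0, draw]
PU: pen up
Final: pos=(12,0), heading=0, 4 segment(s) drawn
Waypoints (5 total):
(0, 0)
(-6, 0)
(7, 0)
(11, 0)
(12, 0)

Answer: (0, 0)
(-6, 0)
(7, 0)
(11, 0)
(12, 0)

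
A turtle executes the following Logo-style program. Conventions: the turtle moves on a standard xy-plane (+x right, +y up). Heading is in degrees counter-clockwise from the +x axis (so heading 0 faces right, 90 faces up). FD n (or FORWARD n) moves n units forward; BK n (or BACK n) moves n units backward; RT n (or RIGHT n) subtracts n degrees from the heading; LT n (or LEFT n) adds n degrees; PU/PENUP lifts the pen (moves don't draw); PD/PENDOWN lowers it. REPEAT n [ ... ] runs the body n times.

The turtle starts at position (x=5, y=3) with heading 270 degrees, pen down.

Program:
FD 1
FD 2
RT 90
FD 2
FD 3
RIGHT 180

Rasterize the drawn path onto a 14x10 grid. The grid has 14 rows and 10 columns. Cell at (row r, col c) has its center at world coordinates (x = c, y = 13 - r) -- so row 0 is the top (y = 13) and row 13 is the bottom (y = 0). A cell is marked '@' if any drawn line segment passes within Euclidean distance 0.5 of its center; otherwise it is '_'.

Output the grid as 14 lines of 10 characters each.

Answer: __________
__________
__________
__________
__________
__________
__________
__________
__________
__________
_____@____
_____@____
_____@____
@@@@@@____

Derivation:
Segment 0: (5,3) -> (5,2)
Segment 1: (5,2) -> (5,0)
Segment 2: (5,0) -> (3,0)
Segment 3: (3,0) -> (0,0)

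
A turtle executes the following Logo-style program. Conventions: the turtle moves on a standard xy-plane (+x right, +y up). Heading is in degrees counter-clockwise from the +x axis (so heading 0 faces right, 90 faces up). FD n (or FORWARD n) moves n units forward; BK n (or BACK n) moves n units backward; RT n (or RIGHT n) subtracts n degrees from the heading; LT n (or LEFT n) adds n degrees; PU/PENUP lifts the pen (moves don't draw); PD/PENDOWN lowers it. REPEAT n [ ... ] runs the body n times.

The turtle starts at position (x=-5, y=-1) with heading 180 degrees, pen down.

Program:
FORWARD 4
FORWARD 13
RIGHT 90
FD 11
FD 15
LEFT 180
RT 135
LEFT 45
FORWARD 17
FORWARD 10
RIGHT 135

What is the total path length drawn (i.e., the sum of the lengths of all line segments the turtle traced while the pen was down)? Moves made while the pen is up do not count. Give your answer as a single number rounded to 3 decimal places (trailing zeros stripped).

Executing turtle program step by step:
Start: pos=(-5,-1), heading=180, pen down
FD 4: (-5,-1) -> (-9,-1) [heading=180, draw]
FD 13: (-9,-1) -> (-22,-1) [heading=180, draw]
RT 90: heading 180 -> 90
FD 11: (-22,-1) -> (-22,10) [heading=90, draw]
FD 15: (-22,10) -> (-22,25) [heading=90, draw]
LT 180: heading 90 -> 270
RT 135: heading 270 -> 135
LT 45: heading 135 -> 180
FD 17: (-22,25) -> (-39,25) [heading=180, draw]
FD 10: (-39,25) -> (-49,25) [heading=180, draw]
RT 135: heading 180 -> 45
Final: pos=(-49,25), heading=45, 6 segment(s) drawn

Segment lengths:
  seg 1: (-5,-1) -> (-9,-1), length = 4
  seg 2: (-9,-1) -> (-22,-1), length = 13
  seg 3: (-22,-1) -> (-22,10), length = 11
  seg 4: (-22,10) -> (-22,25), length = 15
  seg 5: (-22,25) -> (-39,25), length = 17
  seg 6: (-39,25) -> (-49,25), length = 10
Total = 70

Answer: 70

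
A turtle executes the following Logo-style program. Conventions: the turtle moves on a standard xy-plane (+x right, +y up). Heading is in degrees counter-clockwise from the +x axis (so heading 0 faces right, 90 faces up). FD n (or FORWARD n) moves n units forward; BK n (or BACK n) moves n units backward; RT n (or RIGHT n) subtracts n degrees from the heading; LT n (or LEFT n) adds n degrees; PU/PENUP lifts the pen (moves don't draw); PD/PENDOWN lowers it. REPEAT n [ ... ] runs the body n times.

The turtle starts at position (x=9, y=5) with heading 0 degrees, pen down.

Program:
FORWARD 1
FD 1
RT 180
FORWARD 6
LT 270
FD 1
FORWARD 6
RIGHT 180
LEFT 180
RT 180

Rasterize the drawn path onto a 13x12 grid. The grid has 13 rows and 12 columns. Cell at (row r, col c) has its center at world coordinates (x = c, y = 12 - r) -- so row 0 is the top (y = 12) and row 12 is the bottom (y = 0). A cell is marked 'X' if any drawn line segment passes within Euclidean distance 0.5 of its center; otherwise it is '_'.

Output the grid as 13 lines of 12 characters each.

Answer: _____X______
_____X______
_____X______
_____X______
_____X______
_____X______
_____X______
_____XXXXXXX
____________
____________
____________
____________
____________

Derivation:
Segment 0: (9,5) -> (10,5)
Segment 1: (10,5) -> (11,5)
Segment 2: (11,5) -> (5,5)
Segment 3: (5,5) -> (5,6)
Segment 4: (5,6) -> (5,12)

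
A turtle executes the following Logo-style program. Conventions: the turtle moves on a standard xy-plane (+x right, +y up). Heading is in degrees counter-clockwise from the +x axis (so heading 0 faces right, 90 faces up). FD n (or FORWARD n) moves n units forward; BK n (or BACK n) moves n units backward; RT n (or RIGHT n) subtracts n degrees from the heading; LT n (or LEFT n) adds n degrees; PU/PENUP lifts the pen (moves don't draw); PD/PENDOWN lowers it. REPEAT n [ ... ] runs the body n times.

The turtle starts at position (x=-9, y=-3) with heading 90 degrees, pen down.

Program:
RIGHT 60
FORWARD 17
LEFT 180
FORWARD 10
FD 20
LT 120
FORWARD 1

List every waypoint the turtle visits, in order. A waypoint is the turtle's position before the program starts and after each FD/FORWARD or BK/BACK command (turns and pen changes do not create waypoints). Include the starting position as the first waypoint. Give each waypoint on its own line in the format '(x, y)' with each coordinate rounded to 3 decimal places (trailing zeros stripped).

Answer: (-9, -3)
(5.722, 5.5)
(-2.938, 0.5)
(-20.258, -9.5)
(-19.392, -10)

Derivation:
Executing turtle program step by step:
Start: pos=(-9,-3), heading=90, pen down
RT 60: heading 90 -> 30
FD 17: (-9,-3) -> (5.722,5.5) [heading=30, draw]
LT 180: heading 30 -> 210
FD 10: (5.722,5.5) -> (-2.938,0.5) [heading=210, draw]
FD 20: (-2.938,0.5) -> (-20.258,-9.5) [heading=210, draw]
LT 120: heading 210 -> 330
FD 1: (-20.258,-9.5) -> (-19.392,-10) [heading=330, draw]
Final: pos=(-19.392,-10), heading=330, 4 segment(s) drawn
Waypoints (5 total):
(-9, -3)
(5.722, 5.5)
(-2.938, 0.5)
(-20.258, -9.5)
(-19.392, -10)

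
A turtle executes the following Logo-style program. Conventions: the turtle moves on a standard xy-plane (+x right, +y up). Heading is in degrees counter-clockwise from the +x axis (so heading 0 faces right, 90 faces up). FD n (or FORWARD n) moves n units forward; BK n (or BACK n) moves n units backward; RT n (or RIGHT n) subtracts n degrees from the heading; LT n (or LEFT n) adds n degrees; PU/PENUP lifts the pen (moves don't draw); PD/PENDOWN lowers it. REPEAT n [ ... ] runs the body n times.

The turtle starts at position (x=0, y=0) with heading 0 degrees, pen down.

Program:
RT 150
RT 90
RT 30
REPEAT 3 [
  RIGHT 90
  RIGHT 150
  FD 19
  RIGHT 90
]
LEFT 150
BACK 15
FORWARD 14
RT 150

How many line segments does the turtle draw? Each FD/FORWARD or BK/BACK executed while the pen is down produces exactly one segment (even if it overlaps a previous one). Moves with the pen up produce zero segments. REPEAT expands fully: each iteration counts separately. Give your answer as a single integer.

Answer: 5

Derivation:
Executing turtle program step by step:
Start: pos=(0,0), heading=0, pen down
RT 150: heading 0 -> 210
RT 90: heading 210 -> 120
RT 30: heading 120 -> 90
REPEAT 3 [
  -- iteration 1/3 --
  RT 90: heading 90 -> 0
  RT 150: heading 0 -> 210
  FD 19: (0,0) -> (-16.454,-9.5) [heading=210, draw]
  RT 90: heading 210 -> 120
  -- iteration 2/3 --
  RT 90: heading 120 -> 30
  RT 150: heading 30 -> 240
  FD 19: (-16.454,-9.5) -> (-25.954,-25.954) [heading=240, draw]
  RT 90: heading 240 -> 150
  -- iteration 3/3 --
  RT 90: heading 150 -> 60
  RT 150: heading 60 -> 270
  FD 19: (-25.954,-25.954) -> (-25.954,-44.954) [heading=270, draw]
  RT 90: heading 270 -> 180
]
LT 150: heading 180 -> 330
BK 15: (-25.954,-44.954) -> (-38.945,-37.454) [heading=330, draw]
FD 14: (-38.945,-37.454) -> (-26.821,-44.454) [heading=330, draw]
RT 150: heading 330 -> 180
Final: pos=(-26.821,-44.454), heading=180, 5 segment(s) drawn
Segments drawn: 5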